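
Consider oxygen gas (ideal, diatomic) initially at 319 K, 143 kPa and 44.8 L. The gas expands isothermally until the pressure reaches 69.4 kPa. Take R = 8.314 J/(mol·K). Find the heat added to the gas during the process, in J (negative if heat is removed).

n = P₁V₁/(RT₁) = 143×44.8/(8.314×319) = 2.42 mol.
Isothermal: T stays 319 K; PV = const ⇒ V₂ = 92.3 L, P₂ = 69.4 kPa.
ΔU = 0 (ideal gas, T constant).
W = nRT ln(V₂/V₁) = 2.42×8.314×319×ln(2.06) = 4630 J.
Q = ΔU + W = 4630 J.

4630 J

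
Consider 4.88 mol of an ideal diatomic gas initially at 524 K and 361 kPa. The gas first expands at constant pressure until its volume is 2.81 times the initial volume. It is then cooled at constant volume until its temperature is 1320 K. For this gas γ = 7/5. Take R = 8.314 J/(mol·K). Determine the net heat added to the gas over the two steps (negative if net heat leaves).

V₁ = nRT₁/P₁ = 4.88×8.314×524/361 = 58.9 L.
Step 1 — Isobaric: P stays 361 kPa; V/T = const ⇒ T₂ = 1470 K, V₂ = 165 L.
W = PΔV = 361×(165−58.9) kPa·L = 38500 J.
ΔU = nCvΔT = 4.88×20.8×(1470−524) = 96200 J.
Q = ΔU + W = nCpΔT = 135000 J.
State after step 1: P = 361 kPa, V = 165 L, T = 1470 K.
Step 2 — Isochoric: V stays 165 L; P/T = const ⇒ T₂ = 1320 K, P₂ = 324 kPa.
W = 0 (no volume change).
ΔU = nCvΔT = 4.88×20.8×(1320−1470) = -15500 J.
Q = ΔU = -15500 J.
Net over both steps: W = 38500 J, Q = 119000 J, ΔU = 80700 J.

119000 J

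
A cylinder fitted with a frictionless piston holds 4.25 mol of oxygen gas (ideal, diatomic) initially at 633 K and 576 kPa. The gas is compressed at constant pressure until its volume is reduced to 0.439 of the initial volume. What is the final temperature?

278 K

V₁ = nRT₁/P₁ = 4.25×8.314×633/576 = 38.8 L.
Isobaric: P stays 576 kPa; V/T = const ⇒ T₂ = 278 K, V₂ = 17.0 L.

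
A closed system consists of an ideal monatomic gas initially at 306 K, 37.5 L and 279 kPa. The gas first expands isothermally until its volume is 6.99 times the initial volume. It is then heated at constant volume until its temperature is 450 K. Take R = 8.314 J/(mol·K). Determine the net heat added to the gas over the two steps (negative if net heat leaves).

n = P₁V₁/(RT₁) = 279×37.5/(8.314×306) = 4.11 mol.
Step 1 — Isothermal: T stays 306 K; PV = const ⇒ V₂ = 262 L, P₂ = 39.9 kPa.
ΔU = 0 (ideal gas, T constant).
W = nRT ln(V₂/V₁) = 4.11×8.314×306×ln(6.99) = 20300 J.
Q = ΔU + W = 20300 J.
State after step 1: P = 39.9 kPa, V = 262 L, T = 306 K.
Step 2 — Isochoric: V stays 262 L; P/T = const ⇒ T₂ = 450 K, P₂ = 58.7 kPa.
W = 0 (no volume change).
ΔU = nCvΔT = 4.11×12.5×(450−306) = 7390 J.
Q = ΔU = 7390 J.
Net over both steps: W = 20300 J, Q = 27700 J, ΔU = 7390 J.

27700 J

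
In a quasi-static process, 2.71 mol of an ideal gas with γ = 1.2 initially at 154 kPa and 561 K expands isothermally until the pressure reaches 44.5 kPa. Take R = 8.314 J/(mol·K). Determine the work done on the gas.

V₁ = nRT₁/P₁ = 2.71×8.314×561/154 = 82.1 L.
Isothermal: T stays 561 K; PV = const ⇒ V₂ = 284 L, P₂ = 44.5 kPa.
W = nRT ln(V₂/V₁) = 2.71×8.314×561×ln(3.46) = 15700 J.
Work done on the gas = −W_by = -15700 J.

-15700 J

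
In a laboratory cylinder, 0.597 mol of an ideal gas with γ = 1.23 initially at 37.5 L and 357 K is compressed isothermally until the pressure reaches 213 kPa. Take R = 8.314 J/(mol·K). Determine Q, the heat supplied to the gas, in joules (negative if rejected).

-2670 J

P₁ = nRT₁/V₁ = 0.597×8.314×357/37.5 = 47.3 kPa.
Isothermal: T stays 357 K; PV = const ⇒ V₂ = 8.32 L, P₂ = 213 kPa.
ΔU = 0 (ideal gas, T constant).
W = nRT ln(V₂/V₁) = 0.597×8.314×357×ln(0.222) = -2670 J.
Q = ΔU + W = -2670 J.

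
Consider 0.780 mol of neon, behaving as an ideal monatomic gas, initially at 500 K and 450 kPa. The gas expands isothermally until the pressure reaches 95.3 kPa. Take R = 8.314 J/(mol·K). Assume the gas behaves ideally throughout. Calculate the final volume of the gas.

V₁ = nRT₁/P₁ = 0.780×8.314×500/450 = 7.21 L.
Isothermal: T stays 500 K; PV = const ⇒ V₂ = 34.0 L, P₂ = 95.3 kPa.

34.0 L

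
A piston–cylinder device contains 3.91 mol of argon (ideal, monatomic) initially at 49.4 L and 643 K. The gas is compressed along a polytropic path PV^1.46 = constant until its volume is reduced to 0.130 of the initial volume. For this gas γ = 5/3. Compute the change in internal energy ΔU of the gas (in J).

48800 J

P₁ = nRT₁/V₁ = 3.91×8.314×643/49.4 = 423 kPa.
Polytropic n=1.46: T₂ = T₁(V₁/V₂)^(n−1) = 643×(7.69)^0.46 = 1640 K; P₂ = P₁(V₁/V₂)^n = 8320 kPa.
For an ideal gas ΔU = nCvΔT with Cv = (3/2)R = 12.5 J/(mol·K).
ΔU = 3.91×12.5×(1640−643) = 48800 J.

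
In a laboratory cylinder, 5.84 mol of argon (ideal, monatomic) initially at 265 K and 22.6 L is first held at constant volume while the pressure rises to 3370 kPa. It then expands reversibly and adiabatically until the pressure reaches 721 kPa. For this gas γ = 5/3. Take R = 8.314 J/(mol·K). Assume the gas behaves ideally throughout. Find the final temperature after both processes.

P₁ = nRT₁/V₁ = 5.84×8.314×265/22.6 = 569 kPa.
Step 1 — Isochoric: V stays 22.6 L; P/T = const ⇒ T₂ = 1570 K, P₂ = 3370 kPa.
W = 0 (no volume change).
ΔU = nCvΔT = 5.84×12.5×(1570−265) = 94900 J.
Q = ΔU = 94900 J.
State after step 1: P = 3370 kPa, V = 22.6 L, T = 1570 K.
Step 2 — Adiabatic: T₂/T₁ = (P₂/P₁)^((γ−1)/γ) ⇒ T₂ = 1570×(0.214)^0.400 = 847 K; V₂ = 57.0 L.
ΔU = nCvΔT = 5.84×12.5×(847−1570) = -52600 J.
Q = 0 for an adiabatic process, so W = −ΔU = 52600 J.
Net over both steps: W = 52600 J, Q = 94900 J, ΔU = 42400 J.

847 K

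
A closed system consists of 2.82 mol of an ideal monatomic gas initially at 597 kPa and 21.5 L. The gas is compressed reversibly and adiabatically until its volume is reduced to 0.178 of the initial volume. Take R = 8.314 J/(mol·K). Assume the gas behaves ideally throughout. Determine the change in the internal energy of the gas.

41600 J

T₁ = P₁V₁/(nR) = 597×21.5/(2.82×8.314) = 547 K.
Adiabatic: TV^(γ−1) = const ⇒ T₂ = 547×(5.62)^0.667 = 1730 K; PV^γ = const ⇒ P₂ = 10600 kPa.
For an ideal gas ΔU = nCvΔT with Cv = (3/2)R = 12.5 J/(mol·K).
ΔU = 2.82×12.5×(1730−547) = 41600 J.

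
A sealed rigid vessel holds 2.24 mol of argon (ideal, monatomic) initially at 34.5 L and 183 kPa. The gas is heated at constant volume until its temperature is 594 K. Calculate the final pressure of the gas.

T₁ = P₁V₁/(nR) = 183×34.5/(2.24×8.314) = 339 K.
Isochoric: V stays 34.5 L; P/T = const ⇒ T₂ = 594 K, P₂ = 321 kPa.

321 kPa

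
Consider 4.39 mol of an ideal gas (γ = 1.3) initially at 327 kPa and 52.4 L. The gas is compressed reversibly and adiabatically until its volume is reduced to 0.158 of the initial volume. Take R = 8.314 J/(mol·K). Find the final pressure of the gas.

3600 kPa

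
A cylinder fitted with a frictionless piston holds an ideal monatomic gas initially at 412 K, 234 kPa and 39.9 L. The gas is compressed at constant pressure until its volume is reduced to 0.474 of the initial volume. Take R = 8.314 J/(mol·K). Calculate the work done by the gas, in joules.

-4910 J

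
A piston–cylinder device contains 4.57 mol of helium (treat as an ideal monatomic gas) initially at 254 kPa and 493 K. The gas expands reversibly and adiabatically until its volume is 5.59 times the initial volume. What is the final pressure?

14.4 kPa

V₁ = nRT₁/P₁ = 4.57×8.314×493/254 = 73.7 L.
Adiabatic: TV^(γ−1) = const ⇒ T₂ = 493×(0.179)^0.667 = 157 K; PV^γ = const ⇒ P₂ = 14.4 kPa.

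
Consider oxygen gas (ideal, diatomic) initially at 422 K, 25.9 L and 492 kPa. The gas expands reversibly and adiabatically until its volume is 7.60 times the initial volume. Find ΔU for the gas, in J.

n = P₁V₁/(RT₁) = 492×25.9/(8.314×422) = 3.63 mol.
Adiabatic: TV^(γ−1) = const ⇒ T₂ = 422×(0.132)^0.400 = 187 K; PV^γ = const ⇒ P₂ = 28.8 kPa.
For an ideal gas ΔU = nCvΔT with Cv = (5/2)R = 20.8 J/(mol·K).
ΔU = 3.63×20.8×(187−422) = -17700 J.

-17700 J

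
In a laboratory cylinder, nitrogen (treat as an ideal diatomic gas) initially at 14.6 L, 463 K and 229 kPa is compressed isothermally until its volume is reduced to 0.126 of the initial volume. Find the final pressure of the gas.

Isothermal: T stays 463 K; PV = const ⇒ V₂ = 1.84 L, P₂ = 1820 kPa.

1820 kPa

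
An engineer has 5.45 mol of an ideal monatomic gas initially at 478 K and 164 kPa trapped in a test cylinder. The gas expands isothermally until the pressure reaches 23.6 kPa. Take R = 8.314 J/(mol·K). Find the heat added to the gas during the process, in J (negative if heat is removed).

V₁ = nRT₁/P₁ = 5.45×8.314×478/164 = 132 L.
Isothermal: T stays 478 K; PV = const ⇒ V₂ = 918 L, P₂ = 23.6 kPa.
ΔU = 0 (ideal gas, T constant).
W = nRT ln(V₂/V₁) = 5.45×8.314×478×ln(6.95) = 42000 J.
Q = ΔU + W = 42000 J.

42000 J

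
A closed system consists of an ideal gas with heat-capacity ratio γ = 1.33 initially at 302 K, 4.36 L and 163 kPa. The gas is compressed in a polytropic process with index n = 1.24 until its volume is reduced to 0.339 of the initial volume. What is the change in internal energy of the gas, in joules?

n = P₁V₁/(RT₁) = 163×4.36/(8.314×302) = 0.283 mol.
Polytropic n=1.24: T₂ = T₁(V₁/V₂)^(n−1) = 302×(2.95)^0.24 = 392 K; P₂ = P₁(V₁/V₂)^n = 623 kPa.
For an ideal gas ΔU = nCvΔT with Cv = R/(γ−1) = 25.2 J/(mol·K).
ΔU = 0.283×25.2×(392−302) = 638 J.

638 J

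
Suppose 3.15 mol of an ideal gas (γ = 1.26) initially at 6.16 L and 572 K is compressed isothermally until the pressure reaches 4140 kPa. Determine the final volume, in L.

P₁ = nRT₁/V₁ = 3.15×8.314×572/6.16 = 2430 kPa.
Isothermal: T stays 572 K; PV = const ⇒ V₂ = 3.62 L, P₂ = 4140 kPa.

3.62 L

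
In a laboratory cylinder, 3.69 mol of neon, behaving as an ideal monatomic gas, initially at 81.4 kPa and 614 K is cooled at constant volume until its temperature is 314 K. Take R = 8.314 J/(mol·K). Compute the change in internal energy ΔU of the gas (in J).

-13800 J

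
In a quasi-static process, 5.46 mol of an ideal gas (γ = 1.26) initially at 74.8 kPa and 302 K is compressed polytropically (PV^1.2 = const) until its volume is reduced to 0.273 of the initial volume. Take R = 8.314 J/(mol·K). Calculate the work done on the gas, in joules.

V₁ = nRT₁/P₁ = 5.46×8.314×302/74.8 = 183 L.
Polytropic n=1.2: T₂ = T₁(V₁/V₂)^(n−1) = 302×(3.66)^0.20 = 392 K; P₂ = P₁(V₁/V₂)^n = 355 kPa.
W = (P₁V₁−P₂V₂)/(n−1) = (74.8×183−355×50.0)/0.20 = -20300 J.
Work done on the gas = −W_by = 20300 J.

20300 J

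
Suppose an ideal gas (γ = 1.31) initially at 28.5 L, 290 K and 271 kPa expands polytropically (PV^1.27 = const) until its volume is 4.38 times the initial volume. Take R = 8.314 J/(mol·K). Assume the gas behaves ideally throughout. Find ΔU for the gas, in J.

-8190 J

n = P₁V₁/(RT₁) = 271×28.5/(8.314×290) = 3.20 mol.
Polytropic n=1.27: T₂ = T₁(V₁/V₂)^(n−1) = 290×(0.228)^0.27 = 195 K; P₂ = P₁(V₁/V₂)^n = 41.5 kPa.
For an ideal gas ΔU = nCvΔT with Cv = R/(γ−1) = 26.8 J/(mol·K).
ΔU = 3.20×26.8×(195−290) = -8190 J.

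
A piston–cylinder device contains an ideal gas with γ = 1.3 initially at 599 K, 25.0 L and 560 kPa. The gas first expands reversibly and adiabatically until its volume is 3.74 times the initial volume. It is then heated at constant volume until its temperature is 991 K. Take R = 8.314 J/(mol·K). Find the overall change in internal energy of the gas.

n = P₁V₁/(RT₁) = 560×25.0/(8.314×599) = 2.81 mol.
Step 1 — Adiabatic: TV^(γ−1) = const ⇒ T₂ = 599×(0.267)^0.300 = 403 K; PV^γ = const ⇒ P₂ = 101 kPa.
ΔU = nCvΔT = 2.81×27.7×(403−599) = -15300 J.
Q = 0 for an adiabatic process, so W = −ΔU = 15300 J.
State after step 1: P = 101 kPa, V = 93.5 L, T = 403 K.
Step 2 — Isochoric: V stays 93.5 L; P/T = const ⇒ T₂ = 991 K, P₂ = 248 kPa.
W = 0 (no volume change).
ΔU = nCvΔT = 2.81×27.7×(991−403) = 45800 J.
Q = ΔU = 45800 J.
Net over both steps: W = 15300 J, Q = 45800 J, ΔU = 30500 J.

30500 J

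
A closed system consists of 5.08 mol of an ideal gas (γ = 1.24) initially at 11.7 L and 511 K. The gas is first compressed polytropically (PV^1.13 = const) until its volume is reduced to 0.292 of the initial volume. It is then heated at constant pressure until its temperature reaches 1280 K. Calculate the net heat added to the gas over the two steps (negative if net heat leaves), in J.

135000 J

P₁ = nRT₁/V₁ = 5.08×8.314×511/11.7 = 1840 kPa.
Step 1 — Polytropic n=1.13: T₂ = T₁(V₁/V₂)^(n−1) = 511×(3.42)^0.13 = 600 K; P₂ = P₁(V₁/V₂)^n = 7410 kPa.
W = (P₁V₁−P₂V₂)/(n−1) = (1840×11.7−7410×3.42)/0.13 = -28800 J.
ΔU = nCvΔT = 5.08×34.6×(600−511) = 15600 J.
Q = ΔU + W = -13200 J.
State after step 1: P = 7410 kPa, V = 3.42 L, T = 600 K.
Step 2 — Isobaric: P stays 7410 kPa; V/T = const ⇒ T₂ = 1280 K, V₂ = 7.29 L.
W = PΔV = 7410×(7.29−3.42) kPa·L = 28700 J.
ΔU = nCvΔT = 5.08×34.6×(1280−600) = 120000 J.
Q = ΔU + W = nCpΔT = 148000 J.
Net over both steps: W = -78.2 J, Q = 135000 J, ΔU = 135000 J.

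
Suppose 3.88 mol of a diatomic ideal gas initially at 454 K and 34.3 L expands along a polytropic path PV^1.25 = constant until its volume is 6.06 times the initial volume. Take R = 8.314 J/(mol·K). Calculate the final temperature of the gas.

289 K

P₁ = nRT₁/V₁ = 3.88×8.314×454/34.3 = 427 kPa.
Polytropic n=1.25: T₂ = T₁(V₁/V₂)^(n−1) = 454×(0.165)^0.25 = 289 K; P₂ = P₁(V₁/V₂)^n = 44.9 kPa.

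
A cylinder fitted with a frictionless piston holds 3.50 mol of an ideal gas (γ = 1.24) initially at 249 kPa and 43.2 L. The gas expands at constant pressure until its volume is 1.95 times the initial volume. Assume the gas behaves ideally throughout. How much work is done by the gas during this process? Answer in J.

10200 J

T₁ = P₁V₁/(nR) = 249×43.2/(3.50×8.314) = 370 K.
Isobaric: P stays 249 kPa; V/T = const ⇒ T₂ = 721 K, V₂ = 84.2 L.
W = PΔV = 249×(84.2−43.2) kPa·L = 10200 J.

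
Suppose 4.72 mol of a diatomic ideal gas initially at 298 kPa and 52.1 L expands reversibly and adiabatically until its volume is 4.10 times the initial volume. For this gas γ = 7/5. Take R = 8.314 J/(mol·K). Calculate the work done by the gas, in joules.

T₁ = P₁V₁/(nR) = 298×52.1/(4.72×8.314) = 396 K.
Adiabatic: TV^(γ−1) = const ⇒ T₂ = 396×(0.244)^0.400 = 225 K; PV^γ = const ⇒ P₂ = 41.3 kPa.
ΔU = nCvΔT = 4.72×20.8×(225−396) = -16700 J.
Q = 0 for an adiabatic process, so W = −ΔU = 16700 J.

16700 J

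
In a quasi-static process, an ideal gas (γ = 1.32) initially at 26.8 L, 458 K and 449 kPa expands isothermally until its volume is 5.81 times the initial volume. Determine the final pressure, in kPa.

Isothermal: T stays 458 K; PV = const ⇒ V₂ = 156 L, P₂ = 77.3 kPa.

77.3 kPa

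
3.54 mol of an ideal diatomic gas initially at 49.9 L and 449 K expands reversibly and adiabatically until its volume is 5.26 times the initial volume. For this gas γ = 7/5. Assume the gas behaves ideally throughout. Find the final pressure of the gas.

25.9 kPa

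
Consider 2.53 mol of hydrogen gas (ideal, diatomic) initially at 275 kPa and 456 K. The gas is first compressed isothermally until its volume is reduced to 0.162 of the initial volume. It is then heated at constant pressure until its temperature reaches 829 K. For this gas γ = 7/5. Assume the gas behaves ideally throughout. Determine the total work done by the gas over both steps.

V₁ = nRT₁/P₁ = 2.53×8.314×456/275 = 34.9 L.
Step 1 — Isothermal: T stays 456 K; PV = const ⇒ V₂ = 5.65 L, P₂ = 1700 kPa.
ΔU = 0 (ideal gas, T constant).
W = nRT ln(V₂/V₁) = 2.53×8.314×456×ln(0.162) = -17500 J.
Q = ΔU + W = -17500 J.
State after step 1: P = 1700 kPa, V = 5.65 L, T = 456 K.
Step 2 — Isobaric: P stays 1700 kPa; V/T = const ⇒ T₂ = 829 K, V₂ = 10.3 L.
W = PΔV = 1700×(10.3−5.65) kPa·L = 7850 J.
ΔU = nCvΔT = 2.53×20.8×(829−456) = 19600 J.
Q = ΔU + W = nCpΔT = 27500 J.
Net over both steps: W = -9610 J, Q = 10000 J, ΔU = 19600 J.

-9610 J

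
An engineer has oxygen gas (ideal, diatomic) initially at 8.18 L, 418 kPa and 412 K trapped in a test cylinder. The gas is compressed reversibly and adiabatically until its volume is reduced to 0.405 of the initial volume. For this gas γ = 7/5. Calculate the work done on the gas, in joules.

3720 J

n = P₁V₁/(RT₁) = 418×8.18/(8.314×412) = 0.998 mol.
Adiabatic: TV^(γ−1) = const ⇒ T₂ = 412×(2.47)^0.400 = 591 K; PV^γ = const ⇒ P₂ = 1480 kPa.
ΔU = nCvΔT = 0.998×20.8×(591−412) = 3720 J.
Q = 0 for an adiabatic process, so W = −ΔU = -3720 J.
Work done on the gas = −W_by = 3720 J.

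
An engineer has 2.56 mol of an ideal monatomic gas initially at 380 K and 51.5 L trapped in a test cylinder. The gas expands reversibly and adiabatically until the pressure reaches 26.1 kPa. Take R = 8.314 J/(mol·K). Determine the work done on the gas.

P₁ = nRT₁/V₁ = 2.56×8.314×380/51.5 = 157 kPa.
Adiabatic: T₂/T₁ = (P₂/P₁)^((γ−1)/γ) ⇒ T₂ = 380×(0.166)^0.400 = 185 K; V₂ = 151 L.
ΔU = nCvΔT = 2.56×12.5×(185−380) = -6210 J.
Q = 0 for an adiabatic process, so W = −ΔU = 6210 J.
Work done on the gas = −W_by = -6210 J.

-6210 J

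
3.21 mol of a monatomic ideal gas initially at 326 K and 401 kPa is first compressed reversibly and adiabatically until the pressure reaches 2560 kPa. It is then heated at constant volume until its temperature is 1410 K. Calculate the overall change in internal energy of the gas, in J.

43400 J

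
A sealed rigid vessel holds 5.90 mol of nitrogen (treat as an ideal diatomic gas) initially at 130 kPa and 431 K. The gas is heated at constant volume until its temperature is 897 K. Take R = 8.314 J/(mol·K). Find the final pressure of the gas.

V₁ = nRT₁/P₁ = 5.90×8.314×431/130 = 163 L.
Isochoric: V stays 163 L; P/T = const ⇒ T₂ = 897 K, P₂ = 271 kPa.

271 kPa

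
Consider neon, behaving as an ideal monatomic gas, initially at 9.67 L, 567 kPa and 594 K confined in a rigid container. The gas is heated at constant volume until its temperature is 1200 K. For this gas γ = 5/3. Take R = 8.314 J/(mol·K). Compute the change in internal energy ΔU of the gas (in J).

8390 J

n = P₁V₁/(RT₁) = 567×9.67/(8.314×594) = 1.11 mol.
Isochoric: V stays 9.67 L; P/T = const ⇒ T₂ = 1200 K, P₂ = 1150 kPa.
For an ideal gas ΔU = nCvΔT with Cv = (3/2)R = 12.5 J/(mol·K).
ΔU = 1.11×12.5×(1200−594) = 8390 J.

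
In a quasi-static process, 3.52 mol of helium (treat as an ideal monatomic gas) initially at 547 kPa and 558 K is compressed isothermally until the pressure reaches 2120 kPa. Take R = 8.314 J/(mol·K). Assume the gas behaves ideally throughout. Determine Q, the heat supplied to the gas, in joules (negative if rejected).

-22100 J

V₁ = nRT₁/P₁ = 3.52×8.314×558/547 = 29.9 L.
Isothermal: T stays 558 K; PV = const ⇒ V₂ = 7.70 L, P₂ = 2120 kPa.
ΔU = 0 (ideal gas, T constant).
W = nRT ln(V₂/V₁) = 3.52×8.314×558×ln(0.258) = -22100 J.
Q = ΔU + W = -22100 J.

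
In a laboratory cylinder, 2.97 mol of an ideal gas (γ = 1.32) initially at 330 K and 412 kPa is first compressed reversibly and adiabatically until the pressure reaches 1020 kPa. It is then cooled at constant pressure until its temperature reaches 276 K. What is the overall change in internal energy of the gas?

V₁ = nRT₁/P₁ = 2.97×8.314×330/412 = 19.8 L.
Step 1 — Adiabatic: T₂/T₁ = (P₂/P₁)^((γ−1)/γ) ⇒ T₂ = 330×(2.48)^0.242 = 411 K; V₂ = 9.95 L.
ΔU = nCvΔT = 2.97×26.0×(411−330) = 6260 J.
Q = 0 for an adiabatic process, so W = −ΔU = -6260 J.
State after step 1: P = 1020 kPa, V = 9.95 L, T = 411 K.
Step 2 — Isobaric: P stays 1020 kPa; V/T = const ⇒ T₂ = 276 K, V₂ = 6.68 L.
W = PΔV = 1020×(6.68−9.95) kPa·L = -3340 J.
ΔU = nCvΔT = 2.97×26.0×(276−411) = -10400 J.
Q = ΔU + W = nCpΔT = -13800 J.
Net over both steps: W = -9590 J, Q = -13800 J, ΔU = -4170 J.

-4170 J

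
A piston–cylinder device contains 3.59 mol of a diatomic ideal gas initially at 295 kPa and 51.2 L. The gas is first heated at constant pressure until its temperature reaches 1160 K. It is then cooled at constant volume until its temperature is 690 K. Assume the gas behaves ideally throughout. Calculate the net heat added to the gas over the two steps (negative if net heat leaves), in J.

33200 J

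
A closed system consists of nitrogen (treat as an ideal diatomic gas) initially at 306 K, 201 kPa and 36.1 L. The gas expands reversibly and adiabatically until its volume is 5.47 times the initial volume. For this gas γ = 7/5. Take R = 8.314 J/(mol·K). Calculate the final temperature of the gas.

Adiabatic: TV^(γ−1) = const ⇒ T₂ = 306×(0.183)^0.400 = 155 K; PV^γ = const ⇒ P₂ = 18.6 kPa.

155 K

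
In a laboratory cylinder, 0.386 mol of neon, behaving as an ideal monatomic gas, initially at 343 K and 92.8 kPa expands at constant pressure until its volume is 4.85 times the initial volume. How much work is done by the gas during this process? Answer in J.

V₁ = nRT₁/P₁ = 0.386×8.314×343/92.8 = 11.9 L.
Isobaric: P stays 92.8 kPa; V/T = const ⇒ T₂ = 1660 K, V₂ = 57.5 L.
W = PΔV = 92.8×(57.5−11.9) kPa·L = 4240 J.

4240 J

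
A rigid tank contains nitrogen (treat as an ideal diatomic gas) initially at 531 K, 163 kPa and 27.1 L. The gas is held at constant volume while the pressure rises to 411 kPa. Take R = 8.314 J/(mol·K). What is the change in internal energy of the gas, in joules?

n = P₁V₁/(RT₁) = 163×27.1/(8.314×531) = 1.00 mol.
Isochoric: V stays 27.1 L; P/T = const ⇒ T₂ = 1340 K, P₂ = 411 kPa.
For an ideal gas ΔU = nCvΔT with Cv = (5/2)R = 20.8 J/(mol·K).
ΔU = 1.00×20.8×(1340−531) = 16800 J.

16800 J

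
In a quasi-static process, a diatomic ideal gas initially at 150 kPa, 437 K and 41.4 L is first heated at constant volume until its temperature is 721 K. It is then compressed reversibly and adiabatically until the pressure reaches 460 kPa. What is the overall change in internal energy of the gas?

15100 J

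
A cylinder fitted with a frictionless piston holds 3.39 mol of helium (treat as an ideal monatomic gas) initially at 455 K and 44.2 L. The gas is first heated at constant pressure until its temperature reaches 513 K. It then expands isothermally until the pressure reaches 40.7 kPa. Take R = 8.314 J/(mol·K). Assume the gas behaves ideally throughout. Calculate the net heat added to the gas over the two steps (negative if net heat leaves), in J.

P₁ = nRT₁/V₁ = 3.39×8.314×455/44.2 = 290 kPa.
Step 1 — Isobaric: P stays 290 kPa; V/T = const ⇒ T₂ = 513 K, V₂ = 49.8 L.
W = PΔV = 290×(49.8−44.2) kPa·L = 1630 J.
ΔU = nCvΔT = 3.39×12.5×(513−455) = 2450 J.
Q = ΔU + W = nCpΔT = 4090 J.
State after step 1: P = 290 kPa, V = 49.8 L, T = 513 K.
Step 2 — Isothermal: T stays 513 K; PV = const ⇒ V₂ = 355 L, P₂ = 40.7 kPa.
ΔU = 0 (ideal gas, T constant).
W = nRT ln(V₂/V₁) = 3.39×8.314×513×ln(7.13) = 28400 J.
Q = ΔU + W = 28400 J.
Net over both steps: W = 30000 J, Q = 32500 J, ΔU = 2450 J.

32500 J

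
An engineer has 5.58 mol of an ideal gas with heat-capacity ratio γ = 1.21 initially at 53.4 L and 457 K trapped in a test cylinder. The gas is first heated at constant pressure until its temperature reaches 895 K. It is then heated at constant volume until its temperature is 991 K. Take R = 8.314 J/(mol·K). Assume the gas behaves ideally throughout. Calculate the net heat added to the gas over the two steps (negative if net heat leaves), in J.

138000 J

P₁ = nRT₁/V₁ = 5.58×8.314×457/53.4 = 397 kPa.
Step 1 — Isobaric: P stays 397 kPa; V/T = const ⇒ T₂ = 895 K, V₂ = 105 L.
W = PΔV = 397×(105−53.4) kPa·L = 20300 J.
ΔU = nCvΔT = 5.58×39.6×(895−457) = 96800 J.
Q = ΔU + W = nCpΔT = 117000 J.
State after step 1: P = 397 kPa, V = 105 L, T = 895 K.
Step 2 — Isochoric: V stays 105 L; P/T = const ⇒ T₂ = 991 K, P₂ = 440 kPa.
W = 0 (no volume change).
ΔU = nCvΔT = 5.58×39.6×(991−895) = 21200 J.
Q = ΔU = 21200 J.
Net over both steps: W = 20300 J, Q = 138000 J, ΔU = 118000 J.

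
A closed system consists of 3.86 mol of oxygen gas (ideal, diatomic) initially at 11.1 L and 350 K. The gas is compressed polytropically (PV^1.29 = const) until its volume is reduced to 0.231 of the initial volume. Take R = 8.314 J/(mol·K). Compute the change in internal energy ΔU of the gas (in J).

14900 J

P₁ = nRT₁/V₁ = 3.86×8.314×350/11.1 = 1010 kPa.
Polytropic n=1.29: T₂ = T₁(V₁/V₂)^(n−1) = 350×(4.33)^0.29 = 535 K; P₂ = P₁(V₁/V₂)^n = 6700 kPa.
For an ideal gas ΔU = nCvΔT with Cv = (5/2)R = 20.8 J/(mol·K).
ΔU = 3.86×20.8×(535−350) = 14900 J.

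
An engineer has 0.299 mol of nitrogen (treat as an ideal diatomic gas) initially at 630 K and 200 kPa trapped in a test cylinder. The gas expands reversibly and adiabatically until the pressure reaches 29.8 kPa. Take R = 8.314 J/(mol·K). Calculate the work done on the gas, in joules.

-1640 J

V₁ = nRT₁/P₁ = 0.299×8.314×630/200 = 7.83 L.
Adiabatic: T₂/T₁ = (P₂/P₁)^((γ−1)/γ) ⇒ T₂ = 630×(0.149)^0.286 = 366 K; V₂ = 30.5 L.
ΔU = nCvΔT = 0.299×20.8×(366−630) = -1640 J.
Q = 0 for an adiabatic process, so W = −ΔU = 1640 J.
Work done on the gas = −W_by = -1640 J.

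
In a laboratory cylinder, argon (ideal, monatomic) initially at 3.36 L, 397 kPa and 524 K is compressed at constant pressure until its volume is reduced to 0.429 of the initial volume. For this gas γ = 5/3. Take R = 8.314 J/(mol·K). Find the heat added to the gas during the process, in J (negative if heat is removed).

n = P₁V₁/(RT₁) = 397×3.36/(8.314×524) = 0.306 mol.
Isobaric: P stays 397 kPa; V/T = const ⇒ T₂ = 225 K, V₂ = 1.44 L.
W = PΔV = 397×(1.44−3.36) kPa·L = -762 J.
ΔU = nCvΔT = 0.306×12.5×(225−524) = -1140 J.
Q = ΔU + W = nCpΔT = -1900 J.

-1900 J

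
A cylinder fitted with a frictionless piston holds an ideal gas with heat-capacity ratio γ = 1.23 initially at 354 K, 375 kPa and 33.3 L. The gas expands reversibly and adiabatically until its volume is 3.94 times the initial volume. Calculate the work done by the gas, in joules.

n = P₁V₁/(RT₁) = 375×33.3/(8.314×354) = 4.24 mol.
Adiabatic: TV^(γ−1) = const ⇒ T₂ = 354×(0.254)^0.230 = 258 K; PV^γ = const ⇒ P₂ = 69.4 kPa.
ΔU = nCvΔT = 4.24×36.1×(258−354) = -14700 J.
Q = 0 for an adiabatic process, so W = −ΔU = 14700 J.

14700 J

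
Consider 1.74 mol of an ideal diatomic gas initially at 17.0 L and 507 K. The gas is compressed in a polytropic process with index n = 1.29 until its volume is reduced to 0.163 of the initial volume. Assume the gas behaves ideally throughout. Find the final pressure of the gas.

4480 kPa

P₁ = nRT₁/V₁ = 1.74×8.314×507/17.0 = 431 kPa.
Polytropic n=1.29: T₂ = T₁(V₁/V₂)^(n−1) = 507×(6.13)^0.29 = 858 K; P₂ = P₁(V₁/V₂)^n = 4480 kPa.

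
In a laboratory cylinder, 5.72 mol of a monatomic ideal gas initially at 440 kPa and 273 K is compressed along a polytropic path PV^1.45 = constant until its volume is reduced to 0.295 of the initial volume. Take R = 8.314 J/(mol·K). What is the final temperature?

V₁ = nRT₁/P₁ = 5.72×8.314×273/440 = 29.5 L.
Polytropic n=1.45: T₂ = T₁(V₁/V₂)^(n−1) = 273×(3.39)^0.45 = 473 K; P₂ = P₁(V₁/V₂)^n = 2580 kPa.

473 K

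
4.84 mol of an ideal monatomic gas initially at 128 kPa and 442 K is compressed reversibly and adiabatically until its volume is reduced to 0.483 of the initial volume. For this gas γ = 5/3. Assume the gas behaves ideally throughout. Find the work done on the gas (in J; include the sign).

16700 J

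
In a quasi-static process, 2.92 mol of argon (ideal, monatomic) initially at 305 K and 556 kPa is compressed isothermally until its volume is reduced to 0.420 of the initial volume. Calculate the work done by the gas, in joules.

-6420 J

V₁ = nRT₁/P₁ = 2.92×8.314×305/556 = 13.3 L.
Isothermal: T stays 305 K; PV = const ⇒ V₂ = 5.59 L, P₂ = 1320 kPa.
W = nRT ln(V₂/V₁) = 2.92×8.314×305×ln(0.420) = -6420 J.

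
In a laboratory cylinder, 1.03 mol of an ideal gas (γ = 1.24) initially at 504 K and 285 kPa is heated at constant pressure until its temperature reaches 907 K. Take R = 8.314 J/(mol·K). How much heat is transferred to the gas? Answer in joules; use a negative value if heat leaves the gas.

17800 J

V₁ = nRT₁/P₁ = 1.03×8.314×504/285 = 15.1 L.
Isobaric: P stays 285 kPa; V/T = const ⇒ T₂ = 907 K, V₂ = 27.3 L.
W = PΔV = 285×(27.3−15.1) kPa·L = 3450 J.
ΔU = nCvΔT = 1.03×34.6×(907−504) = 14400 J.
Q = ΔU + W = nCpΔT = 17800 J.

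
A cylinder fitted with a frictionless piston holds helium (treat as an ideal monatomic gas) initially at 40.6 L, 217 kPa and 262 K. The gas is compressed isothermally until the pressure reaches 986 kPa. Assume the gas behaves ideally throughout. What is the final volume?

8.94 L

Isothermal: T stays 262 K; PV = const ⇒ V₂ = 8.94 L, P₂ = 986 kPa.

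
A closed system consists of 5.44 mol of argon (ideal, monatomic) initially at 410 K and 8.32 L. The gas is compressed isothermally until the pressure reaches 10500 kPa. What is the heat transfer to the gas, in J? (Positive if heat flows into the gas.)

-28700 J

P₁ = nRT₁/V₁ = 5.44×8.314×410/8.32 = 2230 kPa.
Isothermal: T stays 410 K; PV = const ⇒ V₂ = 1.77 L, P₂ = 10500 kPa.
ΔU = 0 (ideal gas, T constant).
W = nRT ln(V₂/V₁) = 5.44×8.314×410×ln(0.212) = -28700 J.
Q = ΔU + W = -28700 J.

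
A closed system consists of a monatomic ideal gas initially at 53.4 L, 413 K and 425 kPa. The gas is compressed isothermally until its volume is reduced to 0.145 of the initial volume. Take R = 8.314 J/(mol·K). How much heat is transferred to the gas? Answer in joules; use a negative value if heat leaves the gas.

n = P₁V₁/(RT₁) = 425×53.4/(8.314×413) = 6.61 mol.
Isothermal: T stays 413 K; PV = const ⇒ V₂ = 7.74 L, P₂ = 2930 kPa.
ΔU = 0 (ideal gas, T constant).
W = nRT ln(V₂/V₁) = 6.61×8.314×413×ln(0.145) = -43800 J.
Q = ΔU + W = -43800 J.

-43800 J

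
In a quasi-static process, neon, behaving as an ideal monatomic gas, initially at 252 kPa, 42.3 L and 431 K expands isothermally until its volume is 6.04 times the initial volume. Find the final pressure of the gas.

Isothermal: T stays 431 K; PV = const ⇒ V₂ = 255 L, P₂ = 41.7 kPa.

41.7 kPa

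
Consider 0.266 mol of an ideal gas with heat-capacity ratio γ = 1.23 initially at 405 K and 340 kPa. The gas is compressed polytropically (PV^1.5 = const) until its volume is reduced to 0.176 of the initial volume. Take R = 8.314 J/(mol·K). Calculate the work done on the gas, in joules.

V₁ = nRT₁/P₁ = 0.266×8.314×405/340 = 2.63 L.
Polytropic n=1.5: T₂ = T₁(V₁/V₂)^(n−1) = 405×(5.68)^0.50 = 965 K; P₂ = P₁(V₁/V₂)^n = 4600 kPa.
W = (P₁V₁−P₂V₂)/(n−1) = (340×2.63−4600×0.464)/0.50 = -2480 J.
Work done on the gas = −W_by = 2480 J.

2480 J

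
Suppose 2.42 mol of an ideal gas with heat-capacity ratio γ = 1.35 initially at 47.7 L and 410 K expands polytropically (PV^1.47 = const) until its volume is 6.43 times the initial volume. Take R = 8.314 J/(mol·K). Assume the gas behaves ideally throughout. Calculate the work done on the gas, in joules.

-10200 J

P₁ = nRT₁/V₁ = 2.42×8.314×410/47.7 = 173 kPa.
Polytropic n=1.47: T₂ = T₁(V₁/V₂)^(n−1) = 410×(0.156)^0.47 = 171 K; P₂ = P₁(V₁/V₂)^n = 11.2 kPa.
W = (P₁V₁−P₂V₂)/(n−1) = (173×47.7−11.2×307)/0.47 = 10200 J.
Work done on the gas = −W_by = -10200 J.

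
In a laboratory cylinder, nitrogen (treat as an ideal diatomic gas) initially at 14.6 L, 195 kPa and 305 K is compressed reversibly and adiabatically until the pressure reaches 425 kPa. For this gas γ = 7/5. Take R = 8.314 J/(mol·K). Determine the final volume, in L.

8.37 L

Adiabatic: T₂/T₁ = (P₂/P₁)^((γ−1)/γ) ⇒ T₂ = 305×(2.18)^0.286 = 381 K; V₂ = 8.37 L.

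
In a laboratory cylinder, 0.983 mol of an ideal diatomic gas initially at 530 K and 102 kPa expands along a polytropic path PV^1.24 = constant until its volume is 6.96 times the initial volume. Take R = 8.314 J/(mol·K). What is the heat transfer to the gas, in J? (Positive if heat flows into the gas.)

2690 J

V₁ = nRT₁/P₁ = 0.983×8.314×530/102 = 42.5 L.
Polytropic n=1.24: T₂ = T₁(V₁/V₂)^(n−1) = 530×(0.144)^0.24 = 333 K; P₂ = P₁(V₁/V₂)^n = 9.20 kPa.
W = (P₁V₁−P₂V₂)/(n−1) = (102×42.5−9.20×296)/0.24 = 6720 J.
ΔU = nCvΔT = 0.983×20.8×(333−530) = -4030 J.
Q = ΔU + W = 2690 J.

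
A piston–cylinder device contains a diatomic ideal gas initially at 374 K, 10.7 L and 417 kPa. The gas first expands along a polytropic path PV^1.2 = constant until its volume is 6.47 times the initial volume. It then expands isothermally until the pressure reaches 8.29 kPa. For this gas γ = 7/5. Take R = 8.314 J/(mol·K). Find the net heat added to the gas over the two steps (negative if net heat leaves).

n = P₁V₁/(RT₁) = 417×10.7/(8.314×374) = 1.43 mol.
Step 1 — Polytropic n=1.2: T₂ = T₁(V₁/V₂)^(n−1) = 374×(0.155)^0.20 = 257 K; P₂ = P₁(V₁/V₂)^n = 44.4 kPa.
W = (P₁V₁−P₂V₂)/(n−1) = (417×10.7−44.4×69.2)/0.20 = 6950 J.
ΔU = nCvΔT = 1.43×20.8×(257−374) = -3480 J.
Q = ΔU + W = 3480 J.
State after step 1: P = 44.4 kPa, V = 69.2 L, T = 257 K.
Step 2 — Isothermal: T stays 257 K; PV = const ⇒ V₂ = 370 L, P₂ = 8.29 kPa.
ΔU = 0 (ideal gas, T constant).
W = nRT ln(V₂/V₁) = 1.43×8.314×257×ln(5.35) = 5150 J.
Q = ΔU + W = 5150 J.
Net over both steps: W = 12100 J, Q = 8630 J, ΔU = -3480 J.

8630 J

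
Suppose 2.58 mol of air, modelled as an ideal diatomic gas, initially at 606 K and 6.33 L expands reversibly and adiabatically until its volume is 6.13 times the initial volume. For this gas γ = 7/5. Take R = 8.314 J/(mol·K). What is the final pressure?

162 kPa

P₁ = nRT₁/V₁ = 2.58×8.314×606/6.33 = 2050 kPa.
Adiabatic: TV^(γ−1) = const ⇒ T₂ = 606×(0.163)^0.400 = 293 K; PV^γ = const ⇒ P₂ = 162 kPa.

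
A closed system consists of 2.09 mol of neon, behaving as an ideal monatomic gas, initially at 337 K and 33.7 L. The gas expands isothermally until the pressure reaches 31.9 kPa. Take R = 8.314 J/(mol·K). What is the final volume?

184 L

P₁ = nRT₁/V₁ = 2.09×8.314×337/33.7 = 174 kPa.
Isothermal: T stays 337 K; PV = const ⇒ V₂ = 184 L, P₂ = 31.9 kPa.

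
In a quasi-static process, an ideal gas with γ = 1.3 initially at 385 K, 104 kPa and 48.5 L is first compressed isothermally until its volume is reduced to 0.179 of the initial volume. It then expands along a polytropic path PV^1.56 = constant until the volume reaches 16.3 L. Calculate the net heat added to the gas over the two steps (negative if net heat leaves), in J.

-11000 J

n = P₁V₁/(RT₁) = 104×48.5/(8.314×385) = 1.58 mol.
Step 1 — Isothermal: T stays 385 K; PV = const ⇒ V₂ = 8.68 L, P₂ = 581 kPa.
ΔU = 0 (ideal gas, T constant).
W = nRT ln(V₂/V₁) = 1.58×8.314×385×ln(0.179) = -8680 J.
Q = ΔU + W = -8680 J.
State after step 1: P = 581 kPa, V = 8.68 L, T = 385 K.
Step 2 — Polytropic n=1.56: T₂ = T₁(V₁/V₂)^(n−1) = 385×(0.533)^0.56 = 271 K; P₂ = P₁(V₁/V₂)^n = 217 kPa.
W = (P₁V₁−P₂V₂)/(n−1) = (581×8.68−217×16.3)/0.56 = 2680 J.
ΔU = nCvΔT = 1.58×27.7×(271−385) = -5000 J.
Q = ΔU + W = -2320 J.
Net over both steps: W = -6000 J, Q = -11000 J, ΔU = -5000 J.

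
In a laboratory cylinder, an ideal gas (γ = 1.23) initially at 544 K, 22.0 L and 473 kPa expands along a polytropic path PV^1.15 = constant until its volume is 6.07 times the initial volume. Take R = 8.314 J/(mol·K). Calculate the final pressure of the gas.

Polytropic n=1.15: T₂ = T₁(V₁/V₂)^(n−1) = 544×(0.165)^0.15 = 415 K; P₂ = P₁(V₁/V₂)^n = 59.5 kPa.

59.5 kPa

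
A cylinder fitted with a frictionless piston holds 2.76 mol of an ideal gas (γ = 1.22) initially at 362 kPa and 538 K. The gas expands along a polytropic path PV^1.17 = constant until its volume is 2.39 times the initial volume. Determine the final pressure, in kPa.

V₁ = nRT₁/P₁ = 2.76×8.314×538/362 = 34.1 L.
Polytropic n=1.17: T₂ = T₁(V₁/V₂)^(n−1) = 538×(0.418)^0.17 = 464 K; P₂ = P₁(V₁/V₂)^n = 131 kPa.

131 kPa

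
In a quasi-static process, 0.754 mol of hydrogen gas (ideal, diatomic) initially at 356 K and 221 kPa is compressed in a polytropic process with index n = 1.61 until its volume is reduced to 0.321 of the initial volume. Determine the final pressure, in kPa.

1380 kPa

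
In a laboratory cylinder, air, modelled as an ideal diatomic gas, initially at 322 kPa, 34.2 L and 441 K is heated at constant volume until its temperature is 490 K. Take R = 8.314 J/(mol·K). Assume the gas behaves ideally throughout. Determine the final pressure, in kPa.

Isochoric: V stays 34.2 L; P/T = const ⇒ T₂ = 490 K, P₂ = 358 kPa.

358 kPa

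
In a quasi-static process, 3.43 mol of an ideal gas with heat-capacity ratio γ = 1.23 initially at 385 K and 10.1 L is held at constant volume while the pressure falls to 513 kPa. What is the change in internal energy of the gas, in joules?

-25200 J

P₁ = nRT₁/V₁ = 3.43×8.314×385/10.1 = 1090 kPa.
Isochoric: V stays 10.1 L; P/T = const ⇒ T₂ = 182 K, P₂ = 513 kPa.
For an ideal gas ΔU = nCvΔT with Cv = R/(γ−1) = 36.1 J/(mol·K).
ΔU = 3.43×36.1×(182−385) = -25200 J.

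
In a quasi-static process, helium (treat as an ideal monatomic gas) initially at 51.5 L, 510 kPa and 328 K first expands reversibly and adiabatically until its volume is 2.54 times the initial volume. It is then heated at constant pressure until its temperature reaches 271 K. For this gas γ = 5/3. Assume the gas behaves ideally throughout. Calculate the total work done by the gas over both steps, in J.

25800 J

n = P₁V₁/(RT₁) = 510×51.5/(8.314×328) = 9.63 mol.
Step 1 — Adiabatic: TV^(γ−1) = const ⇒ T₂ = 328×(0.394)^0.667 = 176 K; PV^γ = const ⇒ P₂ = 108 kPa.
ΔU = nCvΔT = 9.63×12.5×(176−328) = -18200 J.
Q = 0 for an adiabatic process, so W = −ΔU = 18200 J.
State after step 1: P = 108 kPa, V = 131 L, T = 176 K.
Step 2 — Isobaric: P stays 108 kPa; V/T = const ⇒ T₂ = 271 K, V₂ = 201 L.
W = PΔV = 108×(201−131) kPa·L = 7590 J.
ΔU = nCvΔT = 9.63×12.5×(271−176) = 11400 J.
Q = ΔU + W = nCpΔT = 19000 J.
Net over both steps: W = 25800 J, Q = 19000 J, ΔU = -6850 J.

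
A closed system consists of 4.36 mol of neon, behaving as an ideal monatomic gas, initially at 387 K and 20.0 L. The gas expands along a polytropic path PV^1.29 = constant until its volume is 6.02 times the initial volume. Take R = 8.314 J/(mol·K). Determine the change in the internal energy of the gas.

-8540 J

P₁ = nRT₁/V₁ = 4.36×8.314×387/20.0 = 701 kPa.
Polytropic n=1.29: T₂ = T₁(V₁/V₂)^(n−1) = 387×(0.166)^0.29 = 230 K; P₂ = P₁(V₁/V₂)^n = 69.2 kPa.
For an ideal gas ΔU = nCvΔT with Cv = (3/2)R = 12.5 J/(mol·K).
ΔU = 4.36×12.5×(230−387) = -8540 J.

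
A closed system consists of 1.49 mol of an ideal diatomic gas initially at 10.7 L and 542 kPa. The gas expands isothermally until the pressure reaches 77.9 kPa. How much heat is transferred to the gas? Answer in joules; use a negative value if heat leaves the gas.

T₁ = P₁V₁/(nR) = 542×10.7/(1.49×8.314) = 468 K.
Isothermal: T stays 468 K; PV = const ⇒ V₂ = 74.4 L, P₂ = 77.9 kPa.
ΔU = 0 (ideal gas, T constant).
W = nRT ln(V₂/V₁) = 1.49×8.314×468×ln(6.96) = 11200 J.
Q = ΔU + W = 11200 J.

11200 J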